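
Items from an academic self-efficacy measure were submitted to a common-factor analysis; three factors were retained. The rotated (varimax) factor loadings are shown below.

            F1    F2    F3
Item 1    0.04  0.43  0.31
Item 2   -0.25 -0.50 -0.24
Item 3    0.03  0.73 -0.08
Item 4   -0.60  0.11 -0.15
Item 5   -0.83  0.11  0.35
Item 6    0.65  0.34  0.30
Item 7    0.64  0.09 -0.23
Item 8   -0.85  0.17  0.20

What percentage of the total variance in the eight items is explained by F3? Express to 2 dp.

SS loadings for F3 = 0.31² + (-0.24)² + (-0.08)² + (-0.15)² + 0.35² + 0.30² + (-0.23)² + 0.20² = 0.4880
With 8 standardized items, total variance = 8. Proportion = 0.4880/8 = 0.0610 → 6.10%.

6.10%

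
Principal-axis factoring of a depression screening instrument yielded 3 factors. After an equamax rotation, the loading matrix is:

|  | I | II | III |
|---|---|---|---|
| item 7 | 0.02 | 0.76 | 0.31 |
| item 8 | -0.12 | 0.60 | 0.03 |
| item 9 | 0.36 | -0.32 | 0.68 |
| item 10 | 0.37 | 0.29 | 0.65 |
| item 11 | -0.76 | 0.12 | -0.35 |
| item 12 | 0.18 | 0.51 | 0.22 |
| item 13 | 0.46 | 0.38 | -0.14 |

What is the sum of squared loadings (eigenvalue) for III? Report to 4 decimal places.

SS loadings for III = 0.31² + 0.03² + 0.68² + 0.65² + (-0.35)² + 0.22² + (-0.14)² = 0.0961 + 0.0009 + 0.4624 + 0.4225 + 0.1225 + 0.0484 + 0.0196 = 1.1724

1.1724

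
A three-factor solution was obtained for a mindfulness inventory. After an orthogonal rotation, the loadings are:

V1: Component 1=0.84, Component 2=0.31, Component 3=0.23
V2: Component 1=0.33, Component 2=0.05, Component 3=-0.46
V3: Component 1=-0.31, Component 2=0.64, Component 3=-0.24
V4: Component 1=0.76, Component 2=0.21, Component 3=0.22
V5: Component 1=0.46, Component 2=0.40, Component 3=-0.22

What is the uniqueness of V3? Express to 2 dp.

0.44

h² = (-0.31)² + 0.64² + (-0.24)² = 0.0961 + 0.4096 + 0.0576 = 0.5633
Uniqueness u² = 1 − h² = 1 − 0.5633 = 0.4367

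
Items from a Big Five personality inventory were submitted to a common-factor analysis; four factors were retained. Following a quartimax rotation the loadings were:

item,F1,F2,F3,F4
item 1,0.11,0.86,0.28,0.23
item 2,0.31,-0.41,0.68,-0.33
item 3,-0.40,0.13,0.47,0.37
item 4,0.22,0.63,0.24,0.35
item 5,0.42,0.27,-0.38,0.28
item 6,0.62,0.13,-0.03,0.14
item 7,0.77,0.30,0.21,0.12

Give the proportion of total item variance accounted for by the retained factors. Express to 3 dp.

SS loadings by factor: 1.4703, 1.5013, 1.0087, 0.5336; total = 4.5139.
Total variance with 7 standardized items is 7, so the solution explains 4.5139/7 = 0.6448.

0.645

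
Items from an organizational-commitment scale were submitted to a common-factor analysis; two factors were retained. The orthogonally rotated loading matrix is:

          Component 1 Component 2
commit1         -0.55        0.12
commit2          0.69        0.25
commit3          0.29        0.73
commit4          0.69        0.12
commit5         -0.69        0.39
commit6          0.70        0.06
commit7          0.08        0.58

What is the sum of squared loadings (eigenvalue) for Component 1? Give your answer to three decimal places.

SS loadings for Component 1 = (-0.55)² + 0.69² + 0.29² + 0.69² + (-0.69)² + 0.70² + 0.08² = 0.3025 + 0.4761 + 0.0841 + 0.4761 + 0.4761 + 0.4900 + 0.0064 = 2.3113

2.311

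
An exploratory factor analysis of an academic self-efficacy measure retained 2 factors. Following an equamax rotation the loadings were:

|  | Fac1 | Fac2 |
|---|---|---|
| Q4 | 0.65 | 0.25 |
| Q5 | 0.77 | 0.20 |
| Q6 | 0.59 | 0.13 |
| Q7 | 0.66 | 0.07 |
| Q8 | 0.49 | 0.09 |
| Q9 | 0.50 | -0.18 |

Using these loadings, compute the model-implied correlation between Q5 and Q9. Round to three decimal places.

0.349

r̂ = Σ λ_i·λ_j across factors = (0.77)(0.50) + (0.20)(-0.18)
  = +0.3850 -0.0360 = 0.3490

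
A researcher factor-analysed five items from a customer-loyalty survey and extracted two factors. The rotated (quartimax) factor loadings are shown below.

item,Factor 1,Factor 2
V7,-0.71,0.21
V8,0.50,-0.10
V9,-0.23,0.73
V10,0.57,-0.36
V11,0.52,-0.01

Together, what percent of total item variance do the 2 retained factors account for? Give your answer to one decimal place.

42.4%

Communalities: 0.5482, 0.2600, 0.5858, 0.4545, 0.2705; Σh² = 2.1190.
Total variance with 5 standardized items is 5, so the solution explains 2.1190/5 = 0.4238 = 42.38%.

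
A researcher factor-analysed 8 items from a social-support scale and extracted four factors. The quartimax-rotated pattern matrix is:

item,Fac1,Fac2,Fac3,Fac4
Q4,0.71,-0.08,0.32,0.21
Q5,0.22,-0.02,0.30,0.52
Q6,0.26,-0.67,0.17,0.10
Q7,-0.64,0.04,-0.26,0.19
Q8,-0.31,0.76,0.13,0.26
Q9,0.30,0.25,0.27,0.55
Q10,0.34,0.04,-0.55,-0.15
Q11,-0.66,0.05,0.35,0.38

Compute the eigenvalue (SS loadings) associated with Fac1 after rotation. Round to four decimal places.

SS loadings for Fac1 = 0.71² + 0.22² + 0.26² + (-0.64)² + (-0.31)² + 0.30² + 0.34² + (-0.66)² = 0.5041 + 0.0484 + 0.0676 + 0.4096 + 0.0961 + 0.0900 + 0.1156 + 0.4356 = 1.7670

1.7670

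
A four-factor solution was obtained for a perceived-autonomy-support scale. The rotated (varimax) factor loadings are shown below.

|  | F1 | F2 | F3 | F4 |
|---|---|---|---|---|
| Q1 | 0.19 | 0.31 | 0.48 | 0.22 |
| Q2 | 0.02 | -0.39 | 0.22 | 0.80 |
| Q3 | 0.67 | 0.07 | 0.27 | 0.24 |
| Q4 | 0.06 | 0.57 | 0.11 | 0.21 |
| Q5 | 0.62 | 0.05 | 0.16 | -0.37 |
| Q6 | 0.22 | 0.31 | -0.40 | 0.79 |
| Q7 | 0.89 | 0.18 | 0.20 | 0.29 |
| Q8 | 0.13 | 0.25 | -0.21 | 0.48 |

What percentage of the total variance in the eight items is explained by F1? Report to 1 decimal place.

SS loadings for F1 = 0.19² + 0.02² + 0.67² + 0.06² + 0.62² + 0.22² + 0.89² + 0.13² = 1.7308
With 8 standardized items, total variance = 8. Proportion = 1.7308/8 = 0.2164 → 21.64%.

21.6%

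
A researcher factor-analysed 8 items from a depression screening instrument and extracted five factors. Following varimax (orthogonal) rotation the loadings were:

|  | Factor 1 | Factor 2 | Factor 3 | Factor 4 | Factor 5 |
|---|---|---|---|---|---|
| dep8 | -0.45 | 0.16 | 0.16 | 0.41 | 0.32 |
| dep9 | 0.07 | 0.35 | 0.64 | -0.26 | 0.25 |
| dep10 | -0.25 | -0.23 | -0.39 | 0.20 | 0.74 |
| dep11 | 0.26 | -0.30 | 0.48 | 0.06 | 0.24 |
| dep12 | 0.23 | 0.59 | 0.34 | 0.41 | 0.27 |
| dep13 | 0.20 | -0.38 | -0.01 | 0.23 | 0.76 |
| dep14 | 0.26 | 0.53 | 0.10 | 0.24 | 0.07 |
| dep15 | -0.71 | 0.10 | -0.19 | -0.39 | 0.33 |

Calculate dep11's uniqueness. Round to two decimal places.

0.55

h² = 0.26² + (-0.30)² + 0.48² + 0.06² + 0.24² = 0.0676 + 0.0900 + 0.2304 + 0.0036 + 0.0576 = 0.4492
Uniqueness u² = 1 − h² = 1 − 0.4492 = 0.5508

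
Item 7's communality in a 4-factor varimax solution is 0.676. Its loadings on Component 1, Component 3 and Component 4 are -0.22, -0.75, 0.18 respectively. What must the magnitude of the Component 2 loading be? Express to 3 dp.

Under orthogonal rotation h² = Σλ², so λ_Component 2² = h² − (0.6433) = 0.676 − 0.6433 = 0.0327.
|λ| = √0.0327 = 0.1808.

0.181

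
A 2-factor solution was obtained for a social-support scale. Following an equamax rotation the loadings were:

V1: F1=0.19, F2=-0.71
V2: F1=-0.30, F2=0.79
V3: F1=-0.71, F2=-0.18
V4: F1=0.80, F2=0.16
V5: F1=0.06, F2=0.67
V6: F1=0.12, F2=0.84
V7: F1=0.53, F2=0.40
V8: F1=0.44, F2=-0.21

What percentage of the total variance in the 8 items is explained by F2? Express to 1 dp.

31.8%

SS loadings for F2 = (-0.71)² + 0.79² + (-0.18)² + 0.16² + 0.67² + 0.84² + 0.40² + (-0.21)² = 2.5448
With 8 standardized items, total variance = 8. Proportion = 2.5448/8 = 0.3181 → 31.81%.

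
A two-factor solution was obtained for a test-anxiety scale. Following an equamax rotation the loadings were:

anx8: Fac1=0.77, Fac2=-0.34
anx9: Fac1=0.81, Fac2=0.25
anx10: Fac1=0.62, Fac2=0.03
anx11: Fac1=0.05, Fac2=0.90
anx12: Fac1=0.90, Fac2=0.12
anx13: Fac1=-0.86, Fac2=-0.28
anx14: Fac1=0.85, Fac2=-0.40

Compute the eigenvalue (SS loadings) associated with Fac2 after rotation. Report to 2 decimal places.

1.24

SS loadings for Fac2 = (-0.34)² + 0.25² + 0.03² + 0.90² + 0.12² + (-0.28)² + (-0.40)² = 0.1156 + 0.0625 + 0.0009 + 0.8100 + 0.0144 + 0.0784 + 0.1600 = 1.2418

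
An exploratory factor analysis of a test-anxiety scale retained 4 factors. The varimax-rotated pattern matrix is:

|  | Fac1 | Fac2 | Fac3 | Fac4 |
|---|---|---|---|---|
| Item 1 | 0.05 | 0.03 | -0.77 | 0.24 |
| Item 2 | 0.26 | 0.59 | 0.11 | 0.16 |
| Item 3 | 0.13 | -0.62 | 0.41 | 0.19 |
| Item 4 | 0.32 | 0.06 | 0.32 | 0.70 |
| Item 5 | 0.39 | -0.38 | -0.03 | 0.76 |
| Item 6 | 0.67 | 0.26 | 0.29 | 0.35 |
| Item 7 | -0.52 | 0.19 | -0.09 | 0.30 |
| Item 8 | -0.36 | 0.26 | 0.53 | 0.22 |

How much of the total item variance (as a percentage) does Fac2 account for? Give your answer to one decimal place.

13.2%

SS loadings for Fac2 = 0.03² + 0.59² + (-0.62)² + 0.06² + (-0.38)² + 0.26² + 0.19² + 0.26² = 1.0527
With 8 standardized items, total variance = 8. Proportion = 1.0527/8 = 0.1316 → 13.16%.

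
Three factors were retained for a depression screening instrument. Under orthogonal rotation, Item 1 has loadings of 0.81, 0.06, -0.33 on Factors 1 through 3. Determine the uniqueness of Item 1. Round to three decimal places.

0.231

h² = 0.81² + 0.06² + (-0.33)² = 0.6561 + 0.0036 + 0.1089 = 0.7686
Uniqueness u² = 1 − h² = 1 − 0.7686 = 0.2314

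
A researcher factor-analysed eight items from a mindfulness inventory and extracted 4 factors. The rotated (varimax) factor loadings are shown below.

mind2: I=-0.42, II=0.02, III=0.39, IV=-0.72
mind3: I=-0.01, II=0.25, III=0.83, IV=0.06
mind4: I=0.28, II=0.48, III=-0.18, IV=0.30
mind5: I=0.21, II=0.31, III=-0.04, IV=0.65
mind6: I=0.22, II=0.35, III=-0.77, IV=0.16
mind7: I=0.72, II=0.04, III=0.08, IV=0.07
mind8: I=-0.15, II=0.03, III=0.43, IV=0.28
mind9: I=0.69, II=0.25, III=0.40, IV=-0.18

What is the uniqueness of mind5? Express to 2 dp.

h² = 0.21² + 0.31² + (-0.04)² + 0.65² = 0.0441 + 0.0961 + 0.0016 + 0.4225 = 0.5643
Uniqueness u² = 1 − h² = 1 − 0.5643 = 0.4357

0.44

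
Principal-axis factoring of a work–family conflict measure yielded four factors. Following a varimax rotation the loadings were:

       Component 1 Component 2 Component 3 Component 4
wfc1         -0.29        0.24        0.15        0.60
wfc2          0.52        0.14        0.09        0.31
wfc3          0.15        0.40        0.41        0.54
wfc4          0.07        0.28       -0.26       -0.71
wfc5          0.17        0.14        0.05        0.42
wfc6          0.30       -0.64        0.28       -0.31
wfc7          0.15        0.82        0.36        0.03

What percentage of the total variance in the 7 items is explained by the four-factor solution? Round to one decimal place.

56.3%

Communalities: 0.5242, 0.3942, 0.6422, 0.6550, 0.2274, 0.6741, 0.8254; Σh² = 3.9425.
Total variance with 7 standardized items is 7, so the solution explains 3.9425/7 = 0.5632 = 56.32%.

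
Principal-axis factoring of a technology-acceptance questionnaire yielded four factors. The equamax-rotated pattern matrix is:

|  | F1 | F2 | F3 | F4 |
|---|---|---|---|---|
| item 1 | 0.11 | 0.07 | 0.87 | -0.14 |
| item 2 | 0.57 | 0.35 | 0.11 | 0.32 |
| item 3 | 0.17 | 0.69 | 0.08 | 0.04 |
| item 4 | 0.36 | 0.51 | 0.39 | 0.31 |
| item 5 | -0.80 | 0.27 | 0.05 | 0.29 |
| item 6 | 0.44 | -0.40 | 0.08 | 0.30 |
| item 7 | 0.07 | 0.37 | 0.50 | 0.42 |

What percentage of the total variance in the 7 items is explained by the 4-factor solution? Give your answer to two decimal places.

61.77%

Communalities: 0.7935, 0.5619, 0.5130, 0.6379, 0.7995, 0.4500, 0.5682; Σh² = 4.3240.
Total variance with 7 standardized items is 7, so the solution explains 4.3240/7 = 0.6177 = 61.77%.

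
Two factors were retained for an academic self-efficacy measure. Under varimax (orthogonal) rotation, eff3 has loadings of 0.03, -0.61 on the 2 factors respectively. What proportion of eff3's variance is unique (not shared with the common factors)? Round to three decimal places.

h² = 0.03² + (-0.61)² = 0.0009 + 0.3721 = 0.3730
Uniqueness u² = 1 − h² = 1 − 0.3730 = 0.6270

0.627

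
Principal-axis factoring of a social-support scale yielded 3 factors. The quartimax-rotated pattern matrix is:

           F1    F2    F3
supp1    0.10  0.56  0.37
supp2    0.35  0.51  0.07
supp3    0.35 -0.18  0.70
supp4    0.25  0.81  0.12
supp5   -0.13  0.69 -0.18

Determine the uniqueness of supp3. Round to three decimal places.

0.355

h² = 0.35² + (-0.18)² + 0.70² = 0.1225 + 0.0324 + 0.4900 = 0.6449
Uniqueness u² = 1 − h² = 1 − 0.6449 = 0.3551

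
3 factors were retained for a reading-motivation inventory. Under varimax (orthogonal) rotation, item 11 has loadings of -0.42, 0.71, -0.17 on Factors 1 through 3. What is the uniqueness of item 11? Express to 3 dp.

h² = (-0.42)² + 0.71² + (-0.17)² = 0.1764 + 0.5041 + 0.0289 = 0.7094
Uniqueness u² = 1 − h² = 1 − 0.7094 = 0.2906

0.291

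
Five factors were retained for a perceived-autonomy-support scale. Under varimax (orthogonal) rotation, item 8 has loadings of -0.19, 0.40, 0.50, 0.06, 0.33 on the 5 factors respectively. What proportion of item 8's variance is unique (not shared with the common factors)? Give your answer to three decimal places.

0.441

h² = (-0.19)² + 0.40² + 0.50² + 0.06² + 0.33² = 0.0361 + 0.1600 + 0.2500 + 0.0036 + 0.1089 = 0.5586
Uniqueness u² = 1 − h² = 1 − 0.5586 = 0.4414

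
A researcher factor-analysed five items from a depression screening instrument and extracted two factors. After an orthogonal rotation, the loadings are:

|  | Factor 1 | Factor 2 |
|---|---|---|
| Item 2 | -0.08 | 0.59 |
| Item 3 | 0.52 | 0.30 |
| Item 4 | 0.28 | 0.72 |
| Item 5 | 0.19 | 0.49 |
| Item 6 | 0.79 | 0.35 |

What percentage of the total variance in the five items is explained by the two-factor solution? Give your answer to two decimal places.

SS loadings by factor: 1.0154, 1.3191; total = 2.3345.
Total variance with 5 standardized items is 5, so the solution explains 2.3345/5 = 0.4669 = 46.69%.

46.69%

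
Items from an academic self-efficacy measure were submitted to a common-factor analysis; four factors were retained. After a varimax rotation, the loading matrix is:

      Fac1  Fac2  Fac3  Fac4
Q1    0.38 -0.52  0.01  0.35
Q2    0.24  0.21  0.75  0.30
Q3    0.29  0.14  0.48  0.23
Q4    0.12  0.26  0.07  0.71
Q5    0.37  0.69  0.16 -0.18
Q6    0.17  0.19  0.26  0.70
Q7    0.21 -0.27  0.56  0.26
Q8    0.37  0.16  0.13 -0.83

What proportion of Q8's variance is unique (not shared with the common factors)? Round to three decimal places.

h² = 0.37² + 0.16² + 0.13² + (-0.83)² = 0.1369 + 0.0256 + 0.0169 + 0.6889 = 0.8683
Uniqueness u² = 1 − h² = 1 − 0.8683 = 0.1317

0.132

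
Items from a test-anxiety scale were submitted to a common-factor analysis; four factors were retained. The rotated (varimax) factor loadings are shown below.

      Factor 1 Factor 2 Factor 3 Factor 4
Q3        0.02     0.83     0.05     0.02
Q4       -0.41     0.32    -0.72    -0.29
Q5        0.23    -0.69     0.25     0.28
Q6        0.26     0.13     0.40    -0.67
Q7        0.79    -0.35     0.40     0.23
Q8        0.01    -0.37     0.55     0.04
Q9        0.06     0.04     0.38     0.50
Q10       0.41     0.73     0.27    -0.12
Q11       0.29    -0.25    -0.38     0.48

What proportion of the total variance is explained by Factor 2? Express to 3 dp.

SS loadings for Factor 2 = 0.83² + 0.32² + (-0.69)² + 0.13² + (-0.35)² + (-0.37)² + 0.04² + 0.73² + (-0.25)² = 2.1407
Proportion of variance = 2.1407 / 9 = 0.2379.

0.238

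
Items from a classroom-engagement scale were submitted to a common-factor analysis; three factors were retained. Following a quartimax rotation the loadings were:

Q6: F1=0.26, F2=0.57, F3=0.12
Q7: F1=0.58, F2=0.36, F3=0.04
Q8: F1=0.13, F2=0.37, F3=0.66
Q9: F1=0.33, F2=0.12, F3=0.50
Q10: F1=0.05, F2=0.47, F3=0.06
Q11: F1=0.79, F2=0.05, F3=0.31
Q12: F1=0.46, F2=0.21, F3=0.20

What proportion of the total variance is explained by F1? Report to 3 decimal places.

0.195

SS loadings for F1 = 0.26² + 0.58² + 0.13² + 0.33² + 0.05² + 0.79² + 0.46² = 1.3680
Proportion of variance = 1.3680 / 7 = 0.1954.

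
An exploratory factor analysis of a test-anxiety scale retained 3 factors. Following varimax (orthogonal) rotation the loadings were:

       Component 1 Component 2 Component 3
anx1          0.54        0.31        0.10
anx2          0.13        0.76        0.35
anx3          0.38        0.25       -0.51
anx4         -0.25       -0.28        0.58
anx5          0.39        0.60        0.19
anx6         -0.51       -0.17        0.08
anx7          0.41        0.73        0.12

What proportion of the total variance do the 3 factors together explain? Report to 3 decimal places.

0.517

Communalities: 0.3977, 0.7170, 0.4670, 0.4773, 0.5482, 0.2954, 0.7154; Σh² = 3.6180.
Total variance with 7 standardized items is 7, so the solution explains 3.6180/7 = 0.5169.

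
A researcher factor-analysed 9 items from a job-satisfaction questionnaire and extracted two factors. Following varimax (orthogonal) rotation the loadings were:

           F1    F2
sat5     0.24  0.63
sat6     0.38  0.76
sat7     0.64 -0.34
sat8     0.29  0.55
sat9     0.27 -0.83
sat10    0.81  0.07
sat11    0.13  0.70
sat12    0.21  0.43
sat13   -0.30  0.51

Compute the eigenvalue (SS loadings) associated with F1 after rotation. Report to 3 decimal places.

1.576

SS loadings for F1 = 0.24² + 0.38² + 0.64² + 0.29² + 0.27² + 0.81² + 0.13² + 0.21² + (-0.30)² = 0.0576 + 0.1444 + 0.4096 + 0.0841 + 0.0729 + 0.6561 + 0.0169 + 0.0441 + 0.0900 = 1.5757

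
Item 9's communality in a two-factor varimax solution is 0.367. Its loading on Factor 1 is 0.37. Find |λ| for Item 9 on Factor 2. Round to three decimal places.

Under orthogonal rotation h² = Σλ², so λ_Factor 2² = h² − (0.1369) = 0.367 − 0.1369 = 0.2301.
|λ| = √0.2301 = 0.4797.

0.480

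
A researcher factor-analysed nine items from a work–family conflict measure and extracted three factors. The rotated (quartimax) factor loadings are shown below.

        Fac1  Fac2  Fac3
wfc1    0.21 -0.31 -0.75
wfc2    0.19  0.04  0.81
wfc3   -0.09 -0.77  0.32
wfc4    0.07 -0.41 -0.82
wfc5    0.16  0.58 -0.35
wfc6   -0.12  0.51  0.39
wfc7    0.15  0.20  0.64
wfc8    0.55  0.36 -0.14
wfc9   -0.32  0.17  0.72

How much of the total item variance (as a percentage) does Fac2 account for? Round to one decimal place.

18.4%

SS loadings for Fac2 = (-0.31)² + 0.04² + (-0.77)² + (-0.41)² + 0.58² + 0.51² + 0.20² + 0.36² + 0.17² = 1.6537
With 9 standardized items, total variance = 9. Proportion = 1.6537/9 = 0.1837 → 18.37%.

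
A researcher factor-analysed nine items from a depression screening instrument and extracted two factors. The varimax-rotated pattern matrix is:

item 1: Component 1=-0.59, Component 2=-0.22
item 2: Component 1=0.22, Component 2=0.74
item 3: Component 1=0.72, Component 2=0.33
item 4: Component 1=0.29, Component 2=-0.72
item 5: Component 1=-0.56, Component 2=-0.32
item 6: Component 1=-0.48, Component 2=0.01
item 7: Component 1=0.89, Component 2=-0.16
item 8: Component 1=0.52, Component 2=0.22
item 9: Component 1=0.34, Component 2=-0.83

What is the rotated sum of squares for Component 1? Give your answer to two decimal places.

SS loadings for Component 1 = (-0.59)² + 0.22² + 0.72² + 0.29² + (-0.56)² + (-0.48)² + 0.89² + 0.52² + 0.34² = 0.3481 + 0.0484 + 0.5184 + 0.0841 + 0.3136 + 0.2304 + 0.7921 + 0.2704 + 0.1156 = 2.7211

2.72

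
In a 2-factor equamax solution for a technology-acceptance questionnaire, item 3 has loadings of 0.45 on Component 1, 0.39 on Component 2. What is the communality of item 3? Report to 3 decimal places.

0.355

h² = 0.45² + 0.39² = 0.2025 + 0.1521 = 0.3546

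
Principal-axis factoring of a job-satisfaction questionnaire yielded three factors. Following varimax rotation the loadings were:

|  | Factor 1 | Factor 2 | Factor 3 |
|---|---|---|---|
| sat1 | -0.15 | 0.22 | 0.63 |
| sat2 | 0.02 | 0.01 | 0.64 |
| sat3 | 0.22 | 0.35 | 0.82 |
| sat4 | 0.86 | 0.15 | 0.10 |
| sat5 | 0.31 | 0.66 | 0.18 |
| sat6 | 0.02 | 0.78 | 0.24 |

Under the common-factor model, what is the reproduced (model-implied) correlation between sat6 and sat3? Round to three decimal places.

0.474

r̂ = Σ λ_i·λ_j across factors = (0.02)(0.22) + (0.78)(0.35) + (0.24)(0.82)
  = +0.0044 +0.2730 +0.1968 = 0.4742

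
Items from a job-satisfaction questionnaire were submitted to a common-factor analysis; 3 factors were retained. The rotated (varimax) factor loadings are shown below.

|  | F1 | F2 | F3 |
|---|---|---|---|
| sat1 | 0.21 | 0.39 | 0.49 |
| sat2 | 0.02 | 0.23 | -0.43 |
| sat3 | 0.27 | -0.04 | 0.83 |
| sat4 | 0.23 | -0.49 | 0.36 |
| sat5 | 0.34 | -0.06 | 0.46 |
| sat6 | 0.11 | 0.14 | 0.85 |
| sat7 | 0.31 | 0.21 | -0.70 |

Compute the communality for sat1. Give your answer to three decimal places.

0.436

h² = 0.21² + 0.39² + 0.49² = 0.0441 + 0.1521 + 0.2401 = 0.4363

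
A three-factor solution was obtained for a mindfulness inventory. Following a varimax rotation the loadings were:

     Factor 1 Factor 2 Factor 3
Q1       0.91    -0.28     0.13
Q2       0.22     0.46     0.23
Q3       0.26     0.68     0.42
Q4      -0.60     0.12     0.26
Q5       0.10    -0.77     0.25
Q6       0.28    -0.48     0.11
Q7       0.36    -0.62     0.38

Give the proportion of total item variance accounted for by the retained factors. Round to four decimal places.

0.5756

Communalities: 0.9234, 0.3129, 0.7064, 0.4420, 0.6654, 0.3209, 0.6584; Σh² = 4.0294.
Total variance with 7 standardized items is 7, so the solution explains 4.0294/7 = 0.5756.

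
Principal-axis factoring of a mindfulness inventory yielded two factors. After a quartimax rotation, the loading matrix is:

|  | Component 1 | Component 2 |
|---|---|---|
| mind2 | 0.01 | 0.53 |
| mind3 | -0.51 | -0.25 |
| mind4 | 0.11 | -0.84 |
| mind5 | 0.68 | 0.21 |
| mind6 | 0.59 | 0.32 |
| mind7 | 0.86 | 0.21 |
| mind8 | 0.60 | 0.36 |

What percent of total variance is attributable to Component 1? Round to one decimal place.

31.2%

SS loadings for Component 1 = 0.01² + (-0.51)² + 0.11² + 0.68² + 0.59² + 0.86² + 0.60² = 2.1824
With 7 standardized items, total variance = 7. Proportion = 2.1824/7 = 0.3118 → 31.18%.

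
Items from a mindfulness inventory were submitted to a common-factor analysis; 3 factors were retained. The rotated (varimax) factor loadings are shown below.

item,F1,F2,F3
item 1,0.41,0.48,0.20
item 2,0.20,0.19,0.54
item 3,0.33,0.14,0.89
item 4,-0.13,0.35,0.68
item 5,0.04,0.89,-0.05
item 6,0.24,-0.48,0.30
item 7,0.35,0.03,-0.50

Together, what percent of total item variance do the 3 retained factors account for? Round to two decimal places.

Communalities: 0.4385, 0.3677, 0.9206, 0.6018, 0.7962, 0.3780, 0.3734; Σh² = 3.8762.
Total variance with 7 standardized items is 7, so the solution explains 3.8762/7 = 0.5537 = 55.37%.

55.37%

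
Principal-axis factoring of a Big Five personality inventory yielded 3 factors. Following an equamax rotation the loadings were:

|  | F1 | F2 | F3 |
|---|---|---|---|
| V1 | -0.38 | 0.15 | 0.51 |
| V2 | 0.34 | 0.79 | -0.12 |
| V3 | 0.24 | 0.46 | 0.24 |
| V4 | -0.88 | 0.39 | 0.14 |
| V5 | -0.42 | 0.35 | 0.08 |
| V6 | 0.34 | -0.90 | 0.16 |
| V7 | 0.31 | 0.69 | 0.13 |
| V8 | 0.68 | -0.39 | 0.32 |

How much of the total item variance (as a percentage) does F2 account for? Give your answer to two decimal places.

SS loadings for F2 = 0.15² + 0.79² + 0.46² + 0.39² + 0.35² + (-0.90)² + 0.69² + (-0.39)² = 2.5710
With 8 standardized items, total variance = 8. Proportion = 2.5710/8 = 0.3214 → 32.14%.

32.14%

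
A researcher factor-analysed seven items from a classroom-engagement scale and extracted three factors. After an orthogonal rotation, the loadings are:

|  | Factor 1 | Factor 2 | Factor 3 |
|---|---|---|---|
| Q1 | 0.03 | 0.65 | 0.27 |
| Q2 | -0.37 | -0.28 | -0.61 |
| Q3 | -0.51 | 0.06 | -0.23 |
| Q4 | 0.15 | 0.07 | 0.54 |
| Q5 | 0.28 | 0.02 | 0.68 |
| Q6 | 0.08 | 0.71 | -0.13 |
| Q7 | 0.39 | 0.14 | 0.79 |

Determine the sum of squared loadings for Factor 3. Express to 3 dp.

1.893

SS loadings for Factor 3 = 0.27² + (-0.61)² + (-0.23)² + 0.54² + 0.68² + (-0.13)² + 0.79² = 0.0729 + 0.3721 + 0.0529 + 0.2916 + 0.4624 + 0.0169 + 0.6241 = 1.8929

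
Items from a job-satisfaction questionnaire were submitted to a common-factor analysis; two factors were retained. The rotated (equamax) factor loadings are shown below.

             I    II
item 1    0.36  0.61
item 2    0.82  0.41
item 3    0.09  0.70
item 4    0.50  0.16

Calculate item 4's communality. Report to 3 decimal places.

h² = 0.50² + 0.16² = 0.2500 + 0.0256 = 0.2756

0.276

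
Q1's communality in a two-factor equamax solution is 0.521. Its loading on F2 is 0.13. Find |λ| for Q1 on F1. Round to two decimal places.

0.71

Under orthogonal rotation h² = Σλ², so λ_F1² = h² − (0.0169) = 0.521 − 0.0169 = 0.5041.
|λ| = √0.5041 = 0.7100.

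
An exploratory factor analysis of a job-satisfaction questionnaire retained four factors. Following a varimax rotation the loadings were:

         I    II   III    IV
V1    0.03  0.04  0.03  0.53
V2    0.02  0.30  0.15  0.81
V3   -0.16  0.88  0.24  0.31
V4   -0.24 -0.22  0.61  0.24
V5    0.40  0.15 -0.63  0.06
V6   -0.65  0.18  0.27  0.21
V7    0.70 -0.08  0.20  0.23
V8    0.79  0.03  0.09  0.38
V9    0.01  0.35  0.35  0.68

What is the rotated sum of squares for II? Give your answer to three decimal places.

1.099

SS loadings for II = 0.04² + 0.30² + 0.88² + (-0.22)² + 0.15² + 0.18² + (-0.08)² + 0.03² + 0.35² = 0.0016 + 0.0900 + 0.7744 + 0.0484 + 0.0225 + 0.0324 + 0.0064 + 0.0009 + 0.1225 = 1.0991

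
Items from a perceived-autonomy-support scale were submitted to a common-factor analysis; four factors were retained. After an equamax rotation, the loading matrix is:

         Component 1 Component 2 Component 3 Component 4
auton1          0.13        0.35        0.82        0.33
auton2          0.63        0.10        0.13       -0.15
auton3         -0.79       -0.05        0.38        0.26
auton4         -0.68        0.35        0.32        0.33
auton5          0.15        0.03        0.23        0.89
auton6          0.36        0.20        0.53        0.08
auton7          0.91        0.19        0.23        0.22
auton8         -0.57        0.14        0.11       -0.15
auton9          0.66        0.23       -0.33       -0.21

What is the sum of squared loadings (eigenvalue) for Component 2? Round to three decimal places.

0.407

SS loadings for Component 2 = 0.35² + 0.10² + (-0.05)² + 0.35² + 0.03² + 0.20² + 0.19² + 0.14² + 0.23² = 0.1225 + 0.0100 + 0.0025 + 0.1225 + 0.0009 + 0.0400 + 0.0361 + 0.0196 + 0.0529 = 0.4070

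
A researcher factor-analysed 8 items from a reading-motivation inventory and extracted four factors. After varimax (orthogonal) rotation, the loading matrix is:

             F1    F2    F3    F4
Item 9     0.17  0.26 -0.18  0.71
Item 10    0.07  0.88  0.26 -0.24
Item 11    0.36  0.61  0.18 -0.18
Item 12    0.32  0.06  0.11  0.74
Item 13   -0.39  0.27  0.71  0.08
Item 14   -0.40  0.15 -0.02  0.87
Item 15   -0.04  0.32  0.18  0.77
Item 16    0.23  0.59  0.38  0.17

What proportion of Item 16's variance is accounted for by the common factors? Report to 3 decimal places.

0.574

h² = 0.23² + 0.59² + 0.38² + 0.17² = 0.0529 + 0.3481 + 0.1444 + 0.0289 = 0.5743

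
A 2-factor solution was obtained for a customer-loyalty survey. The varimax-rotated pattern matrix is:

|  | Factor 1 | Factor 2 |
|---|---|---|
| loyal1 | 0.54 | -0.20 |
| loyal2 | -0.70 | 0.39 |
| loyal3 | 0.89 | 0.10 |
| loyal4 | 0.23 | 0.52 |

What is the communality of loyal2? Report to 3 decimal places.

0.642

h² = (-0.70)² + 0.39² = 0.4900 + 0.1521 = 0.6421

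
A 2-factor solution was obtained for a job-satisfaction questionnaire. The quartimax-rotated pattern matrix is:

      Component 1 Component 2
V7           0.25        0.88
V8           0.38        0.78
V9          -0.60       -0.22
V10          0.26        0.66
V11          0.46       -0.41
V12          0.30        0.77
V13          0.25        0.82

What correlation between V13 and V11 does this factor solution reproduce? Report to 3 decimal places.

r̂ = Σ λ_i·λ_j across factors = (0.25)(0.46) + (0.82)(-0.41)
  = +0.1150 -0.3362 = -0.2212

-0.221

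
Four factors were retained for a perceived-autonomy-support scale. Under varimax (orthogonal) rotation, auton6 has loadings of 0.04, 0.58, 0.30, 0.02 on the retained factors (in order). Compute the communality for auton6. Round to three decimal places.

0.428

h² = 0.04² + 0.58² + 0.30² + 0.02² = 0.0016 + 0.3364 + 0.0900 + 0.0004 = 0.4284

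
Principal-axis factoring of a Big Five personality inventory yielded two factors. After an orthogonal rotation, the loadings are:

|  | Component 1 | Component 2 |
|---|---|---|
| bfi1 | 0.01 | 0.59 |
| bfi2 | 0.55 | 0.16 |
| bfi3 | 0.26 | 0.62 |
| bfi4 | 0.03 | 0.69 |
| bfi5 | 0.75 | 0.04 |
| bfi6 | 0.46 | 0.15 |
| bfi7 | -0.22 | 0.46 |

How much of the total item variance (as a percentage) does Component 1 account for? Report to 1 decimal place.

SS loadings for Component 1 = 0.01² + 0.55² + 0.26² + 0.03² + 0.75² + 0.46² + (-0.22)² = 1.1936
With 7 standardized items, total variance = 7. Proportion = 1.1936/7 = 0.1705 → 17.05%.

17.1%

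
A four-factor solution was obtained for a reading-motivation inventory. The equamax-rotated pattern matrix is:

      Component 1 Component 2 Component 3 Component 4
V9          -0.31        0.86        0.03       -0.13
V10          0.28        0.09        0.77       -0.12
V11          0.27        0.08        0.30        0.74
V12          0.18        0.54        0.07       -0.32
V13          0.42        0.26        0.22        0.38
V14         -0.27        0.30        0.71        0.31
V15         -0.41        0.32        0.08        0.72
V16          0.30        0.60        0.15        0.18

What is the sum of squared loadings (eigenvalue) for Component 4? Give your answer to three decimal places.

1.473

SS loadings for Component 4 = (-0.13)² + (-0.12)² + 0.74² + (-0.32)² + 0.38² + 0.31² + 0.72² + 0.18² = 0.0169 + 0.0144 + 0.5476 + 0.1024 + 0.1444 + 0.0961 + 0.5184 + 0.0324 = 1.4726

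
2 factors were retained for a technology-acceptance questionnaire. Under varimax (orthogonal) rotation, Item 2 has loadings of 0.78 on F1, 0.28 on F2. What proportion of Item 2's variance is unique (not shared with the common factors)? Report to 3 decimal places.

h² = 0.78² + 0.28² = 0.6084 + 0.0784 = 0.6868
Uniqueness u² = 1 − h² = 1 − 0.6868 = 0.3132

0.313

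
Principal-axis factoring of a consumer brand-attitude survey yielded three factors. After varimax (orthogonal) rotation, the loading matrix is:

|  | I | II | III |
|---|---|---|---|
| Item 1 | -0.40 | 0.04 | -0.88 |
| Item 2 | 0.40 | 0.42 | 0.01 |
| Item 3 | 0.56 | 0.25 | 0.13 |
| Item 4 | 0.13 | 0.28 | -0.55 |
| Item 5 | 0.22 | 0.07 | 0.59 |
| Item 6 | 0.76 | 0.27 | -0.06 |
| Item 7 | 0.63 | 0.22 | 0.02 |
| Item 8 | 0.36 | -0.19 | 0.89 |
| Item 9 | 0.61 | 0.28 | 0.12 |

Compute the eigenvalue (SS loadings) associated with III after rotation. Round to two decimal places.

SS loadings for III = (-0.88)² + 0.01² + 0.13² + (-0.55)² + 0.59² + (-0.06)² + 0.02² + 0.89² + 0.12² = 0.7744 + 0.0001 + 0.0169 + 0.3025 + 0.3481 + 0.0036 + 0.0004 + 0.7921 + 0.0144 = 2.2525

2.25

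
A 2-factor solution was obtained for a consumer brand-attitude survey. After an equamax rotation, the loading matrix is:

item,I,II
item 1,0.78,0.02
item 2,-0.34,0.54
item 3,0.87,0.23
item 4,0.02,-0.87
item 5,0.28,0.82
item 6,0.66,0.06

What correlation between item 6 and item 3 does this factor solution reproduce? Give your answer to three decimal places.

0.588

r̂ = Σ λ_i·λ_j across factors = (0.66)(0.87) + (0.06)(0.23)
  = +0.5742 +0.0138 = 0.5880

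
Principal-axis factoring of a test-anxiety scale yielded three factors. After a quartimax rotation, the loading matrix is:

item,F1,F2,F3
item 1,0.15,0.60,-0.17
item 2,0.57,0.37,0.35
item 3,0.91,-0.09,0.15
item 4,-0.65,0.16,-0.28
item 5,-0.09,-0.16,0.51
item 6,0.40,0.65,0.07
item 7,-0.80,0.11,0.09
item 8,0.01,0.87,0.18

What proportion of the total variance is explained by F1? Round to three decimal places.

0.301

SS loadings for F1 = 0.15² + 0.57² + 0.91² + (-0.65)² + (-0.09)² + 0.40² + (-0.80)² + 0.01² = 2.4062
Proportion of variance = 2.4062 / 8 = 0.3008.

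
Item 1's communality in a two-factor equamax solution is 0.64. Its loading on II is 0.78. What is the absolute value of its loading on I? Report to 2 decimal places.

0.18

Under orthogonal rotation h² = Σλ², so λ_I² = h² − (0.6084) = 0.64 − 0.6084 = 0.0316.
|λ| = √0.0316 = 0.1778.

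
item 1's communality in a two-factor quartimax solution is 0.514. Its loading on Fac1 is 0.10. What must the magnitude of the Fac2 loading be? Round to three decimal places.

Under orthogonal rotation h² = Σλ², so λ_Fac2² = h² − (0.0100) = 0.514 − 0.0100 = 0.5040.
|λ| = √0.5040 = 0.7099.

0.710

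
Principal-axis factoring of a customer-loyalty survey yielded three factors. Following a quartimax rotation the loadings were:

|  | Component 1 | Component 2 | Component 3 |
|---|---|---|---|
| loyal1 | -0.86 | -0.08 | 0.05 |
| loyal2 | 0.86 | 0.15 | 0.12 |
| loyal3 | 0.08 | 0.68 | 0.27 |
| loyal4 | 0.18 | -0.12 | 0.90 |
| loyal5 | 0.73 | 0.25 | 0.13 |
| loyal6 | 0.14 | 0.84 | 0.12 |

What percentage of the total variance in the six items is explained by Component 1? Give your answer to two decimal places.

SS loadings for Component 1 = (-0.86)² + 0.86² + 0.08² + 0.18² + 0.73² + 0.14² = 2.0705
With 6 standardized items, total variance = 6. Proportion = 2.0705/6 = 0.3451 → 34.51%.

34.51%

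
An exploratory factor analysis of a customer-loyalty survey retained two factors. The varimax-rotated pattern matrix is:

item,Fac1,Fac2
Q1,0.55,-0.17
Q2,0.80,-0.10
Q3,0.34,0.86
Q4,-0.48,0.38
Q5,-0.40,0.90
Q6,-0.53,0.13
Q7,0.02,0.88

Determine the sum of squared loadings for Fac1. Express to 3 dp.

SS loadings for Fac1 = 0.55² + 0.80² + 0.34² + (-0.48)² + (-0.40)² + (-0.53)² + 0.02² = 0.3025 + 0.6400 + 0.1156 + 0.2304 + 0.1600 + 0.2809 + 0.0004 = 1.7298

1.730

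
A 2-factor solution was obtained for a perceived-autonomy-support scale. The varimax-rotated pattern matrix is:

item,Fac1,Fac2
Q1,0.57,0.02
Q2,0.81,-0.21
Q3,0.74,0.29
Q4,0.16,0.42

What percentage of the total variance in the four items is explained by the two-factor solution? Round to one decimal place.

SS loadings by factor: 1.5542, 0.3050; total = 1.8592.
Total variance with 4 standardized items is 4, so the solution explains 1.8592/4 = 0.4648 = 46.48%.

46.5%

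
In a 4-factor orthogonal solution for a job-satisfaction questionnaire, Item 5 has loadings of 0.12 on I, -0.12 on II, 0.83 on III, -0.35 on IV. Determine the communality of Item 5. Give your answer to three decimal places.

0.840

h² = 0.12² + (-0.12)² + 0.83² + (-0.35)² = 0.0144 + 0.0144 + 0.6889 + 0.1225 = 0.8402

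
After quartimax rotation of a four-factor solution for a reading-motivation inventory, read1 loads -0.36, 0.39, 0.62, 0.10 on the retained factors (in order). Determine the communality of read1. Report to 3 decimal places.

0.676

h² = (-0.36)² + 0.39² + 0.62² + 0.10² = 0.1296 + 0.1521 + 0.3844 + 0.0100 = 0.6761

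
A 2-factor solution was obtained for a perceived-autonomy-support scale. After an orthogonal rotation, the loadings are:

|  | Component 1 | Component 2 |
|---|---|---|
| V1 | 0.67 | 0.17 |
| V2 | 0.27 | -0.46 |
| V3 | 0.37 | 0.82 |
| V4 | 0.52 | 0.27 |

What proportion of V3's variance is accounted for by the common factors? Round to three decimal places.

0.809

h² = 0.37² + 0.82² = 0.1369 + 0.6724 = 0.8093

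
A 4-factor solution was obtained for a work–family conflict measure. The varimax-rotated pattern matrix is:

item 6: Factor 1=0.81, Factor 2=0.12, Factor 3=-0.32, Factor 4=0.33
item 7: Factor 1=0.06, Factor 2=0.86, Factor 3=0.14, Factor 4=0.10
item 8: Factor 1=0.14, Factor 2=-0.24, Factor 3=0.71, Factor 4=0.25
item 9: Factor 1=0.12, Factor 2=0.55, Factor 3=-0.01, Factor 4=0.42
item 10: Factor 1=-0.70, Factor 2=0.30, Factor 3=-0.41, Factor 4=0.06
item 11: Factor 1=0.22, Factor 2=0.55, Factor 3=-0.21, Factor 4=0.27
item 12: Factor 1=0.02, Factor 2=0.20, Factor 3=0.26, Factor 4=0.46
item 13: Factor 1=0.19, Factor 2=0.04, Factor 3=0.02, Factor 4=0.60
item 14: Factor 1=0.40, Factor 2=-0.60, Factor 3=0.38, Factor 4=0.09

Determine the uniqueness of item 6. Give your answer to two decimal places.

0.12

h² = 0.81² + 0.12² + (-0.32)² + 0.33² = 0.6561 + 0.0144 + 0.1024 + 0.1089 = 0.8818
Uniqueness u² = 1 − h² = 1 − 0.8818 = 0.1182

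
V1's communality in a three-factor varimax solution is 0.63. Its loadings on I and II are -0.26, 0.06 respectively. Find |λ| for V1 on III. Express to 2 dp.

0.75

Under orthogonal rotation h² = Σλ², so λ_III² = h² − (0.0712) = 0.63 − 0.0712 = 0.5588.
|λ| = √0.5588 = 0.7475.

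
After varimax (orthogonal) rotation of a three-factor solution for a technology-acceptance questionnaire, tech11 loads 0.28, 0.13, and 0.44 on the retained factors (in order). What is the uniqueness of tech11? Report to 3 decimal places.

0.711

h² = 0.28² + 0.13² + 0.44² = 0.0784 + 0.0169 + 0.1936 = 0.2889
Uniqueness u² = 1 − h² = 1 − 0.2889 = 0.7111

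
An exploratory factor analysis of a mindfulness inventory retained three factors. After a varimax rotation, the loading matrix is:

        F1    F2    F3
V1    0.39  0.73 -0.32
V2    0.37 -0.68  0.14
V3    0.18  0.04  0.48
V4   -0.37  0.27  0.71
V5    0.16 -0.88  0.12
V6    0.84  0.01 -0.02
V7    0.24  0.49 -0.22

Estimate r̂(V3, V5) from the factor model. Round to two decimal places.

0.05

r̂ = Σ λ_i·λ_j across factors = (0.18)(0.16) + (0.04)(-0.88) + (0.48)(0.12)
  = +0.0288 -0.0352 +0.0576 = 0.0512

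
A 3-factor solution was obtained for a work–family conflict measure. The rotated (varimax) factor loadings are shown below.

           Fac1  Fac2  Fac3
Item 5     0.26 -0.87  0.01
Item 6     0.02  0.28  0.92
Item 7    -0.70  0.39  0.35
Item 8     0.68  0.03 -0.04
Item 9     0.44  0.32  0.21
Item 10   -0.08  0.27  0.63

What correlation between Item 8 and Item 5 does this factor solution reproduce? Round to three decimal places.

r̂ = Σ λ_i·λ_j across factors = (0.68)(0.26) + (0.03)(-0.87) + (-0.04)(0.01)
  = +0.1768 -0.0261 -0.0004 = 0.1503

0.150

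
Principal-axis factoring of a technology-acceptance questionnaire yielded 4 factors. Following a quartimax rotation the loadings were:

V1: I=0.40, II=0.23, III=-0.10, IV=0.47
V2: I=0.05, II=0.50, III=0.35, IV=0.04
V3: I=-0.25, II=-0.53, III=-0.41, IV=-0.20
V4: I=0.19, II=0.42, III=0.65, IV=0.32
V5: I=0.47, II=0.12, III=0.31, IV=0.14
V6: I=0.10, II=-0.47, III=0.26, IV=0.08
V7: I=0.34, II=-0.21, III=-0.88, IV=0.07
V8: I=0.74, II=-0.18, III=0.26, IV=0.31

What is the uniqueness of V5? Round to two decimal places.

0.65

h² = 0.47² + 0.12² + 0.31² + 0.14² = 0.2209 + 0.0144 + 0.0961 + 0.0196 = 0.3510
Uniqueness u² = 1 − h² = 1 − 0.3510 = 0.6490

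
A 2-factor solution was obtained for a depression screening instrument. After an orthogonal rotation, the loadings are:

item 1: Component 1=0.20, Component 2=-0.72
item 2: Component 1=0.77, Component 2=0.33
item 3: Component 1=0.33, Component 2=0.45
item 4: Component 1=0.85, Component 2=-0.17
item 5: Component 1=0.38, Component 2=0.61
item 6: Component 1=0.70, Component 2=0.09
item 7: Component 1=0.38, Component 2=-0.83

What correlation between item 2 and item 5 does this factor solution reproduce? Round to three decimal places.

r̂ = Σ λ_i·λ_j across factors = (0.77)(0.38) + (0.33)(0.61)
  = +0.2926 +0.2013 = 0.4939

0.494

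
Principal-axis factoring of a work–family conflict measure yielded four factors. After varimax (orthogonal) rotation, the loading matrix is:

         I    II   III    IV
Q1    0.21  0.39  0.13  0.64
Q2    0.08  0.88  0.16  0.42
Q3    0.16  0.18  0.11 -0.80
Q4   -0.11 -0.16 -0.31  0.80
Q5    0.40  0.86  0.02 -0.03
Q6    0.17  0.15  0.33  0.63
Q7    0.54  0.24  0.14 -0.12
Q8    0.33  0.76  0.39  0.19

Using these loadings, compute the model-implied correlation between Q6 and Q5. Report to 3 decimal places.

0.185

r̂ = Σ λ_i·λ_j across factors = (0.17)(0.40) + (0.15)(0.86) + (0.33)(0.02) + (0.63)(-0.03)
  = +0.0680 +0.1290 +0.0066 -0.0189 = 0.1847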